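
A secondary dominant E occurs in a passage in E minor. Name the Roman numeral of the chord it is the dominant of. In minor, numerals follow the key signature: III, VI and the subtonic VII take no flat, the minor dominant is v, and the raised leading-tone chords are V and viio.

iv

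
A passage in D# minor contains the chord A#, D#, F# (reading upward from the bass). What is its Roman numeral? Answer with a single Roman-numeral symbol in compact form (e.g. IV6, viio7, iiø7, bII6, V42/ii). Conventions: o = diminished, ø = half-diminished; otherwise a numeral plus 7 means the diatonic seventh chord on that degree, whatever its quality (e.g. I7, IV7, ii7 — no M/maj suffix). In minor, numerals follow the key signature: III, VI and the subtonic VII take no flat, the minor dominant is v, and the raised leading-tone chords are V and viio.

i64

The pitches D#-F#-A# form a minor triad rooted on D#.
D# is scale degree 1 in D# minor, and a minor triad on that degree is written i.
With A# in the bass the chord is in second inversion, so the figured bass is 64.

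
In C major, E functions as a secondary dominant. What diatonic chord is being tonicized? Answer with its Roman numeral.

vi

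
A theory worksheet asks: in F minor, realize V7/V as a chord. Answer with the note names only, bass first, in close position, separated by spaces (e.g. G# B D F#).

G B D F

The slash means an applied dominant: we want the dominant of V. In F minor, V is C major, and its dominant is built on G.
Building a dominant seventh chord on G gives G-B-D-F.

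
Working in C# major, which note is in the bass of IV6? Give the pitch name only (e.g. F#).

IV in C# major has root F#; the chord is F#-A#-C#.
The figure 6 means first inversion — the third is in the bass.

A#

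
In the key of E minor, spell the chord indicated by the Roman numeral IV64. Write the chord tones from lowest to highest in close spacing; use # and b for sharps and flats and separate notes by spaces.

E A C#

IV64 is the major subdominant, borrowed from the parallel major. In E minor that root is A.
So the chord is A-C#-E.
The figured bass 64 indicates second inversion, placing the fifth (E) in the bass: E-A-C#.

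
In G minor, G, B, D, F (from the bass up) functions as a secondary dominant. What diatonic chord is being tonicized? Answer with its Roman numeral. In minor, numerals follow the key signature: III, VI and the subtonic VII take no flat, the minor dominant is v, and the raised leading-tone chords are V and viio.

iv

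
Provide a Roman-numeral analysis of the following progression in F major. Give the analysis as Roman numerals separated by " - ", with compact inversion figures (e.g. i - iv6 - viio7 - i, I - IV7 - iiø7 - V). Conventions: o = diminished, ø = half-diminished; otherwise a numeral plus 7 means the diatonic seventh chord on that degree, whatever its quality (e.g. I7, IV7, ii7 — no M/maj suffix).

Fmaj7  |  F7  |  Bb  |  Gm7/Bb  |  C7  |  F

I7 - V7/IV - IV - ii65 - V7 - I

Fmaj7: root F is the tonic; major seventh chord there is I7.
F7: chromatic; F is V of IV, so V7/IV.
Bb: major triad on Bb = scale degree 4 → IV.
Gm7/Bb has root G, degree 2 in F major, so ii65.
C7: root C is the dominant; dominant seventh chord there is V7.
F: major triad on F = scale degree 1 → I.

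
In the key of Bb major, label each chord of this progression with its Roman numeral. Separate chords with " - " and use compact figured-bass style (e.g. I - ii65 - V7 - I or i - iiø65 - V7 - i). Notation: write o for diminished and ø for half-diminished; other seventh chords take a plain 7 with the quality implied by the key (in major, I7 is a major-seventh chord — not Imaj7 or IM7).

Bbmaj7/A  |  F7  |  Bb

I42 - V7 - I

Bbmaj7/A: major seventh chord on Bb = scale degree 1 → I42.
F7: dominant seventh chord on F = scale degree 5 → V7.
Bb has root Bb, degree 1 in Bb major, so I.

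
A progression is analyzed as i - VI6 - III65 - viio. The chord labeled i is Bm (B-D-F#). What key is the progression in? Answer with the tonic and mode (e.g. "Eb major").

i is given as B-D-F# — a minor triad with root B.
If B is scale degree 1 and the mode makes that degree carry a minor triad, the tonic is B and the mode is minor.

B minor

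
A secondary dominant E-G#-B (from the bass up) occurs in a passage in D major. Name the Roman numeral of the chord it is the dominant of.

V

The chord is a major triad on E.
A dominant resolves down a perfect fifth: E → A. In D major, A is scale degree 5, i.e. V.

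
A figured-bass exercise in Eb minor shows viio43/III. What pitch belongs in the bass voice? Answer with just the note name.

The applied chord viio43/III is rooted on F: F-Ab-Cb-Ebb.
The figure 43 means second inversion — the fifth is in the bass.

Cb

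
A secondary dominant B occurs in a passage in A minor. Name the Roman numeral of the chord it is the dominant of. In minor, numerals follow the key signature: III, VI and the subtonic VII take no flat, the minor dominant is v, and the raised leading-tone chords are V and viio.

V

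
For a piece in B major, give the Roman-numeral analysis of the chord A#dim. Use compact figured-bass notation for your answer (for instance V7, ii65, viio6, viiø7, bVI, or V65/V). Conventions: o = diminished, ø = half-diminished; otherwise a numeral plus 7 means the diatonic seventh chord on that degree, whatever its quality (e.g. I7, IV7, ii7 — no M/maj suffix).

Stacked in thirds the chord is A#-C#-E: a diminished triad on A#.
In B major, A# is the leading tone; the diatonic diminished triad there is viio.

viio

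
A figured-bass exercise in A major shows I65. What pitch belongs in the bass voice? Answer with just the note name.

C#

I in A major has root A; the chord is A-C#-E-G#.
The figure 65 means first inversion — the third is in the bass.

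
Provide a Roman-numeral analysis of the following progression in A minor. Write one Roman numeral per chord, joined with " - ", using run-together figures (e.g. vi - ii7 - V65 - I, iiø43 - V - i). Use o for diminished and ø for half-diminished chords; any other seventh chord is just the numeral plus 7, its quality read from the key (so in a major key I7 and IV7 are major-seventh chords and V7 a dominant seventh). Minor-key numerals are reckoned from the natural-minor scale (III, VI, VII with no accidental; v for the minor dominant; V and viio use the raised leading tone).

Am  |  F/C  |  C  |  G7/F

i - VI64 - III - VII42

Am has root A, degree 1 in A minor, so i.
F/C: major triad on F = scale degree 6 → VI64.
C: major triad on C = scale degree 3 → III.
G7/F: dominant seventh chord on G = scale degree 7 → VII42.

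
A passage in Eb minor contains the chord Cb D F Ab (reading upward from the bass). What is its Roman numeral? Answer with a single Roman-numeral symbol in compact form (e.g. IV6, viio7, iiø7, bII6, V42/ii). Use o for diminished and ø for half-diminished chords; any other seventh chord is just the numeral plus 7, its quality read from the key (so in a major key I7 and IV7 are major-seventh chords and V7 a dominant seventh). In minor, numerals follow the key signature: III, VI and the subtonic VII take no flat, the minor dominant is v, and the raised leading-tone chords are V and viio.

viio42

The pitches D-F-Ab-Cb form a fully diminished seventh chord rooted on D.
D is scale degree 7 in Eb minor, and a fully diminished seventh chord on that degree is written viio7.
With Cb in the bass the chord is in third inversion, so the figured bass is 42.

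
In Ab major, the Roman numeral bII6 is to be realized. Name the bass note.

Db

bII in Ab major has root Bbb; the chord is Bbb-Db-Fb.
The figure 6 means first inversion — the third is in the bass.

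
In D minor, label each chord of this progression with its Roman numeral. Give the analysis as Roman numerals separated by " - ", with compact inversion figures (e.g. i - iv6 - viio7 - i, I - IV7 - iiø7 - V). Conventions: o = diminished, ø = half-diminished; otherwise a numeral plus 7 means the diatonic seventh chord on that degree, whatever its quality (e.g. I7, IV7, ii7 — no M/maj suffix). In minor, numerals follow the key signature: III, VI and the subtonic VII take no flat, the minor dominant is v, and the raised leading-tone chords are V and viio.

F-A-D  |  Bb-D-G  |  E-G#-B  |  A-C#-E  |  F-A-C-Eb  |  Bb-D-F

F-A-D: minor triad on D = scale degree 1 → i6.
Bb-D-G has root G, degree 4 in D minor, so iv6.
E-G#-B: a major triad on E, the applied dominant of V → V/V.
A-C#-E: major triad on A = scale degree 5 → V.
F-A-C-Eb: a dominant seventh chord on F, the applied dominant of VI → V7/VI.
Bb-D-F: major triad on Bb = scale degree 6 → VI.

i6 - iv6 - V/V - V - V7/VI - VI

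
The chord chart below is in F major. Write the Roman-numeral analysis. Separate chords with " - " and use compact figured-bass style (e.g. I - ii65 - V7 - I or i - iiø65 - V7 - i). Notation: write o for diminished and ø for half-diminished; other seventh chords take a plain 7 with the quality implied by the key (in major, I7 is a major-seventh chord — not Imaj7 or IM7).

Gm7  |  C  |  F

ii7 - V - I

Gm7: root G is the supertonic; minor seventh chord there is ii7.
C: major triad on C = scale degree 5 → V.
F: root F is the tonic; major triad there is I.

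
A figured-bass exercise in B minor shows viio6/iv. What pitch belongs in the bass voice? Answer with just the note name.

F#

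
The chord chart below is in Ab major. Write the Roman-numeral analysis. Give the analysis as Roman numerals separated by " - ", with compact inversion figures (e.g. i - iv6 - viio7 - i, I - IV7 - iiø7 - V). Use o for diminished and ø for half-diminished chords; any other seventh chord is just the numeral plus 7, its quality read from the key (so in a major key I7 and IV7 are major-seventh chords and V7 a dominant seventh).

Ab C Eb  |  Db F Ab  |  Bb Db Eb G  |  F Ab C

Ab-C-Eb: major triad on Ab = scale degree 1 → I.
Db-F-Ab has root Db, degree 4 in Ab major, so IV.
Bb-Db-Eb-G has root Eb, degree 5 in Ab major, so V43.
F-Ab-C: root F is the submediant; minor triad there is vi.

I - IV - V43 - vi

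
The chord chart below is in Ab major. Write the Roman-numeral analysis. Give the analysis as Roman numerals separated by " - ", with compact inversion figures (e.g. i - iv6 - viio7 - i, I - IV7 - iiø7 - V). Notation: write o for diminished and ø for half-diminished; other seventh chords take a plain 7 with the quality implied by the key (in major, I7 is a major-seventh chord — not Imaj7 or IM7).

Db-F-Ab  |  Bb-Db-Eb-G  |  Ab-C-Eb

IV - V43 - I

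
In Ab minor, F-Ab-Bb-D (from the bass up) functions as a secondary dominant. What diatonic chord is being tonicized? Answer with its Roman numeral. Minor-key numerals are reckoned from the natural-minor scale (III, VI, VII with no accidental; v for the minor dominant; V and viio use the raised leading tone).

V

The chord is a dominant seventh chord on Bb.
A dominant resolves down a perfect fifth: Bb → Eb. In Ab minor, Eb is scale degree 5, i.e. V.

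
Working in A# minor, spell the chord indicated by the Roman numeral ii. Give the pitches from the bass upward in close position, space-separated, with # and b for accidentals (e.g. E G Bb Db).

Scale degree 2 in A# minor is B#; here the chord built on it is altered to a minor triad. ii is the minor supertonic, borrowed from the parallel major (the Dorian ii).
So the chord is B#-D#-F##.

B# D# F##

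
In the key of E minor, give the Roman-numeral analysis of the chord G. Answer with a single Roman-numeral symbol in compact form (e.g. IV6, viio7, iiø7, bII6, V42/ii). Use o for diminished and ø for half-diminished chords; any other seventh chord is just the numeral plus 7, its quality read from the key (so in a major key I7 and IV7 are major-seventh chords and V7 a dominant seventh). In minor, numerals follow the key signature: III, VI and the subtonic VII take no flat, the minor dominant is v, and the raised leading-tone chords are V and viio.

III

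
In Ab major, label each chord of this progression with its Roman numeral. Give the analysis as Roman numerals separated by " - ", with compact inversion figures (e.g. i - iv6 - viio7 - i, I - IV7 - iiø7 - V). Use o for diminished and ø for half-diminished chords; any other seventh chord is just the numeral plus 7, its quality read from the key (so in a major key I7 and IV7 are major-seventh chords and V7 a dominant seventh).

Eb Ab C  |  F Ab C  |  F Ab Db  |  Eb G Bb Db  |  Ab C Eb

I64 - vi - IV6 - V7 - I

Eb-Ab-C has root Ab, degree 1 in Ab major, so I64.
F-Ab-C: minor triad on F = scale degree 6 → vi.
F-Ab-Db has root Db, degree 4 in Ab major, so IV6.
Eb-G-Bb-Db: root Eb is the dominant; dominant seventh chord there is V7.
Ab-C-Eb: root Ab is the tonic; major triad there is I.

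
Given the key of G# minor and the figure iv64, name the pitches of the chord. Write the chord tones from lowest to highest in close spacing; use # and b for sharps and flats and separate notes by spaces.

The numeral's case and figure indicate a minor triad. In G# minor its root, the fourth degree, is C#.
Stacking thirds from C# gives C#-E-G#.
The figured bass 64 indicates second inversion, placing the fifth (G#) in the bass: G#-C#-E.

G# C# E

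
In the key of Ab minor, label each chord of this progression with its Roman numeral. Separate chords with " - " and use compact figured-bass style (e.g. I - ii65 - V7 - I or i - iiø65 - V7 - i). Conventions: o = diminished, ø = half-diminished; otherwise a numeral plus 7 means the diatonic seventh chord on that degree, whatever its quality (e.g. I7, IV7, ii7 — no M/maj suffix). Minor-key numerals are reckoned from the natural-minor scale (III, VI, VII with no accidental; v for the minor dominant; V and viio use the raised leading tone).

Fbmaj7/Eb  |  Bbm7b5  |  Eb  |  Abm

VI42 - iiø7 - V - i

Fbmaj7/Eb: root Fb is the submediant; major seventh chord there is VI42.
Bbm7b5 has root Bb, degree 2 in Ab minor, so iiø7.
Eb: root Eb is the dominant; major triad there is V.
Abm has root Ab, degree 1 in Ab minor, so i.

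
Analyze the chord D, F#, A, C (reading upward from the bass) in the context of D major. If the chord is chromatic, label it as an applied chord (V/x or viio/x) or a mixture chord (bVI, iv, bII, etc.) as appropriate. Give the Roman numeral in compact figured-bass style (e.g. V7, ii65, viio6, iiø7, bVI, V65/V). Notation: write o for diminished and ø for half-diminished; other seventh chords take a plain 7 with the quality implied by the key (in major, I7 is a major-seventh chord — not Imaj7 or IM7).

V7/IV

The pitches D-F#-A-C form a dominant seventh chord rooted on D.
D is not a diatonic chord root with this quality in D major, but it lies a perfect fifth above G (IV), so the chord functions as an applied dominant of IV.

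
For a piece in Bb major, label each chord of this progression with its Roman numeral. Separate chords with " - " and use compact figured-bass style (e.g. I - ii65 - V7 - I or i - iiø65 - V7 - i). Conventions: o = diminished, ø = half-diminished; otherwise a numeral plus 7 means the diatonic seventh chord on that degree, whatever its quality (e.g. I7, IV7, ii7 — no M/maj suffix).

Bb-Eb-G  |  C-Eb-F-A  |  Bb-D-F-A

IV64 - V43 - I7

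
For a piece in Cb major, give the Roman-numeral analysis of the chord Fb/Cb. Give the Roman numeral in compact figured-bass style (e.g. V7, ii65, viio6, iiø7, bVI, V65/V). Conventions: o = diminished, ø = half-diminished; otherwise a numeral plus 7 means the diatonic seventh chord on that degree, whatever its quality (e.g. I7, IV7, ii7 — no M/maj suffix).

IV64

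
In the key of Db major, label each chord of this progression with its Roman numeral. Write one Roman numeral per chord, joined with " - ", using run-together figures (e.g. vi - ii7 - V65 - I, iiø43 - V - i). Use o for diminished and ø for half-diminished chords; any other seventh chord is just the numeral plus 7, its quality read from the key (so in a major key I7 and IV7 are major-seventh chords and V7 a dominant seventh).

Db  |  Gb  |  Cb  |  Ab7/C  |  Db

Db: major triad on Db = scale degree 1 → I.
Gb: major triad on Gb = scale degree 4 → IV.
Cb is non-diatonic — bVII, a mixture chord from Db minor.
Ab7/C: dominant seventh chord on Ab = scale degree 5 → V65.
Db has root Db, degree 1 in Db major, so I.

I - IV - bVII - V65 - I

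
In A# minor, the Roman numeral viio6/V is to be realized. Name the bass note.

The applied chord viio6/V is rooted on D##: D##-F##-A#.
The figure 6 means first inversion — the third is in the bass.

F##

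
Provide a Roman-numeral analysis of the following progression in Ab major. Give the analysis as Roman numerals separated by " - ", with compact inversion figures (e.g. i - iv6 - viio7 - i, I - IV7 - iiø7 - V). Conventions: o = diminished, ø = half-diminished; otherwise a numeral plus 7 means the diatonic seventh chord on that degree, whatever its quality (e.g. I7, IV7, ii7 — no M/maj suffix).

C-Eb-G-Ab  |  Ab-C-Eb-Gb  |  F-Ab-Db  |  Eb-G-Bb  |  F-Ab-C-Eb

I65 - V7/IV - IV6 - V - vi7

C-Eb-G-Ab: root Ab is the tonic; major seventh chord there is I65.
Ab-C-Eb-Gb: a dominant seventh chord on Ab, the applied dominant of IV → V7/IV.
F-Ab-Db: major triad on Db = scale degree 4 → IV6.
Eb-G-Bb: major triad on Eb = scale degree 5 → V.
F-Ab-C-Eb: root F is the submediant; minor seventh chord there is vi7.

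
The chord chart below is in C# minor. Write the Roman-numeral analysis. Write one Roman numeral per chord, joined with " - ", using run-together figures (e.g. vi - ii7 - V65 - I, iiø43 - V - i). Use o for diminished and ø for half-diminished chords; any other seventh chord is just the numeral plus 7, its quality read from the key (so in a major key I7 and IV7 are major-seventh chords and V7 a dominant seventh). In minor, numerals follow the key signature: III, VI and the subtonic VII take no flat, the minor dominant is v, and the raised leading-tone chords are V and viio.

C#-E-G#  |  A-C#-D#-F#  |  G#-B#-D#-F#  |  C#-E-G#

C#-E-G#: root C# is the tonic; minor triad there is i.
A-C#-D#-F#: root D# is the supertonic; half-diminished seventh chord there is iiø43.
G#-B#-D#-F# has root G#, degree 5 in C# minor, so V7.
C#-E-G# has root C#, degree 1 in C# minor, so i.

i - iiø43 - V7 - i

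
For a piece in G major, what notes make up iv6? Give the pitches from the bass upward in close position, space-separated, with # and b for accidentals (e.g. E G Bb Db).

Eb G C

iv6 is the minor subdominant, borrowed from the parallel minor. In G major that root is C.
So the chord is C-Eb-G, a minor triad.
The figured bass 6 indicates first inversion, placing the third (Eb) in the bass: Eb-G-C.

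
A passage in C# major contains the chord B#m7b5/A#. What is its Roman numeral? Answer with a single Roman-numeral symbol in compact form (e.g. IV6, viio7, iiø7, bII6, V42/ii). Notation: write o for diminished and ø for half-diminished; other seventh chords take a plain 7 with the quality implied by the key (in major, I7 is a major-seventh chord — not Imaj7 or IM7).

viiø42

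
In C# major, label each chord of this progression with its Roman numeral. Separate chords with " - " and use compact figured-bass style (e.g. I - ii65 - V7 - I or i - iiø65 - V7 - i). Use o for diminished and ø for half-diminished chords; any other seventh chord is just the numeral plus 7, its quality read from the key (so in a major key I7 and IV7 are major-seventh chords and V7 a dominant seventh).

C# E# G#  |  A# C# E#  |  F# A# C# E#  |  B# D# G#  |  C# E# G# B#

I - vi - IV7 - V6 - I7

C#-E#-G#: major triad on C# = scale degree 1 → I.
A#-C#-E# has root A#, degree 6 in C# major, so vi.
F#-A#-C#-E#: root F# is the subdominant; major seventh chord there is IV7.
B#-D#-G#: major triad on G# = scale degree 5 → V6.
C#-E#-G#-B#: root C# is the tonic; major seventh chord there is I7.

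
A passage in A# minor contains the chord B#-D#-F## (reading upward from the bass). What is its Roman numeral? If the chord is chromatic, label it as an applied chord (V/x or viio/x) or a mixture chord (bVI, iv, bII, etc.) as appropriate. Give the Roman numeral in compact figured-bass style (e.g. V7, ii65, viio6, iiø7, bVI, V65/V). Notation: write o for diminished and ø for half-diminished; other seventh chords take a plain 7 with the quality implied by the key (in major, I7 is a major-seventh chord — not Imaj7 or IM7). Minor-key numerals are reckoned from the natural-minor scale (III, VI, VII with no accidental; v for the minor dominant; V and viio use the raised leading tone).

The pitches B#-D#-F## form a minor triad rooted on B#.
B# is the second degree of A# minor. This is the minor supertonic, borrowed from the parallel major (the Dorian ii).

ii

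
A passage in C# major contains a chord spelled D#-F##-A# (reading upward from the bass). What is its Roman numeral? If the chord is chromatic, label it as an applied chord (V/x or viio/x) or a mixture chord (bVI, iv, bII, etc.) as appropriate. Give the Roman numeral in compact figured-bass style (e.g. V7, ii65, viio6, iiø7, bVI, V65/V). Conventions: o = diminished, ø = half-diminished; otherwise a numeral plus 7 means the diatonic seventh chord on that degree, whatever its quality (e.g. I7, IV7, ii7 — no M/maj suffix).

V/V

Stacked in thirds the chord is D#-F##-A#: a major triad on D#.
D# is not a diatonic chord root with this quality in C# major, but it lies a perfect fifth above G# (V), so the chord functions as an applied dominant of V.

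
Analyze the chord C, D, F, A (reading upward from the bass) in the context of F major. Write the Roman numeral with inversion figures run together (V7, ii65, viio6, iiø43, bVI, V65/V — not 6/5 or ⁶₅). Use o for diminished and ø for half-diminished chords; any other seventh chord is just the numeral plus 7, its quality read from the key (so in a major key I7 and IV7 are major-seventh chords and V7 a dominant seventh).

Stacked in thirds the chord is D-F-A-C: a minor seventh chord on D.
In F major, D is the submediant; the diatonic minor seventh chord there is vi7.
With C in the bass the chord is in third inversion, so the figured bass is 42.

vi42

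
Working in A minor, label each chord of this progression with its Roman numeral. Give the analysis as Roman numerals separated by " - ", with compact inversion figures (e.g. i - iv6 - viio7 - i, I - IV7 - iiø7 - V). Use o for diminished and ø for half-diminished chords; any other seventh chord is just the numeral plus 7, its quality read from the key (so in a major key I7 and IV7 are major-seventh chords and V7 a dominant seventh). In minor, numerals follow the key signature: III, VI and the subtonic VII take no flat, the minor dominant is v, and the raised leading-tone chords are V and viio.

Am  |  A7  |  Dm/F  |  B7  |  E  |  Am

Am: minor triad on A = scale degree 1 → i.
A7: chromatic; A is V of iv, so V7/iv.
Dm/F: root D is the subdominant; minor triad there is iv6.
B7: chromatic; B is V of V, so V7/V.
E has root E, degree 5 in A minor, so V.
Am: minor triad on A = scale degree 1 → i.

i - V7/iv - iv6 - V7/V - V - i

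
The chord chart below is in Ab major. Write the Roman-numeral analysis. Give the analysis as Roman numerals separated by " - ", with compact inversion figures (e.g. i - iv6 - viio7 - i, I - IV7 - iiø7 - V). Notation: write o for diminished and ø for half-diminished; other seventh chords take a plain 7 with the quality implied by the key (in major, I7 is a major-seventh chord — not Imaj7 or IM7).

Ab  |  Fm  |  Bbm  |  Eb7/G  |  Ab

Ab: major triad on Ab = scale degree 1 → I.
Fm: root F is the submediant; minor triad there is vi.
Bbm: minor triad on Bb = scale degree 2 → ii.
Eb7/G: root Eb is the dominant; dominant seventh chord there is V65.
Ab has root Ab, degree 1 in Ab major, so I.

I - vi - ii - V65 - I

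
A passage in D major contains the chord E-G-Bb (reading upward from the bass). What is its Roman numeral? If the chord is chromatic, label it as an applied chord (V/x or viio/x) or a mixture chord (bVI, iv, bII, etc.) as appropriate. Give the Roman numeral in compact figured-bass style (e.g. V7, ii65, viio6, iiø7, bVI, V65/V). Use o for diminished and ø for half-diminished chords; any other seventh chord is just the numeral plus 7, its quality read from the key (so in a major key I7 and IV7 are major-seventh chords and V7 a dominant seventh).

The pitches E-G-Bb form a diminished triad rooted on E.
E is the second degree of D major. This is the diminished supertonic triad, borrowed from the parallel minor.

iio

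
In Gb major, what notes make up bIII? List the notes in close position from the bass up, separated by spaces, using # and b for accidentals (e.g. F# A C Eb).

Scale degree 3 in Gb major is Bb; lowering it a half step gives Bbb. bIII is a major triad on the lowered third degree, borrowed from the parallel minor.
So the chord is Bbb-Db-Fb, a major triad.

Bbb Db Fb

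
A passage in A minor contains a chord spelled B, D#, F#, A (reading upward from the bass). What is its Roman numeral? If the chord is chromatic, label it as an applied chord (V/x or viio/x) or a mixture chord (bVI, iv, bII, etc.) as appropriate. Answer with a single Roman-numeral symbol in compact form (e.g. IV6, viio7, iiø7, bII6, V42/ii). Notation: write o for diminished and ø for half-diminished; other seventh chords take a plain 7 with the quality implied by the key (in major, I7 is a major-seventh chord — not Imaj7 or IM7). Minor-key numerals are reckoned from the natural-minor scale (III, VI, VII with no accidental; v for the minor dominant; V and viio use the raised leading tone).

V7/V

Stacked in thirds the chord is B-D#-F#-A: a dominant seventh chord on B.
B is not a diatonic chord root with this quality in A minor, but it lies a perfect fifth above E (V), so the chord functions as an applied dominant of V.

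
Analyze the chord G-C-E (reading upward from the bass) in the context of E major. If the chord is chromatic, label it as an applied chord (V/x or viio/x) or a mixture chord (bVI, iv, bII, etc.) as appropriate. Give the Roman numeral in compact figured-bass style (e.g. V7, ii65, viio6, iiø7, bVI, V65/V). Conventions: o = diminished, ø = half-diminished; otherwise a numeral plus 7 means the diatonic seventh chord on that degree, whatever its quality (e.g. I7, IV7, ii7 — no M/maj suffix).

bVI64

The pitches C-E-G form a major triad rooted on C.
C is the lowered sixth degree of E major (diatonic 6 would be C#). This is a major triad on the lowered sixth degree, borrowed from the parallel minor.
With G in the bass the chord is in second inversion, so the figured bass is 64.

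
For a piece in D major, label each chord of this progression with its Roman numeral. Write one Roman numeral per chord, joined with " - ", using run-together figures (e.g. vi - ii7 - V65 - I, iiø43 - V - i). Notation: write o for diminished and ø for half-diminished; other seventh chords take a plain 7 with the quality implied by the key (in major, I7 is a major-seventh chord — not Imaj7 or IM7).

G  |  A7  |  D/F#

IV - V7 - I6

G: root G is the subdominant; major triad there is IV.
A7: root A is the dominant; dominant seventh chord there is V7.
D/F#: root D is the tonic; major triad there is I6.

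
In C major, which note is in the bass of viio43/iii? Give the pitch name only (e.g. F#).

A

The applied chord viio43/iii is rooted on D#: D#-F#-A-C.
The figure 43 means second inversion — the fifth is in the bass.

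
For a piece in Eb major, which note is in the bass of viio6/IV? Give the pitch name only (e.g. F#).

Bb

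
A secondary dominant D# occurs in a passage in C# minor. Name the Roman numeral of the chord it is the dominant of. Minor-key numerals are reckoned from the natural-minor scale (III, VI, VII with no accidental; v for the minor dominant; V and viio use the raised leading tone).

The chord is a major triad on D#.
A dominant resolves down a perfect fifth: D# → G#. In C# minor, G# is scale degree 5, i.e. V.

V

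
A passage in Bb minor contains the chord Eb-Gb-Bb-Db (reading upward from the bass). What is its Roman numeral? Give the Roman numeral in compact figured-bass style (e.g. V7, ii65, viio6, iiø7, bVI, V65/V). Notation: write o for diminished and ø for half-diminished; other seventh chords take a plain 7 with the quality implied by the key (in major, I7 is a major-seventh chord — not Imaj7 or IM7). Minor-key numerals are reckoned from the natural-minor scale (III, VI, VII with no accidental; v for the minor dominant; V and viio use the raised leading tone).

iv7

The pitches Eb-Gb-Bb-Db form a minor seventh chord rooted on Eb.
In Bb minor, Eb is the subdominant; the diatonic minor seventh chord there is iv7.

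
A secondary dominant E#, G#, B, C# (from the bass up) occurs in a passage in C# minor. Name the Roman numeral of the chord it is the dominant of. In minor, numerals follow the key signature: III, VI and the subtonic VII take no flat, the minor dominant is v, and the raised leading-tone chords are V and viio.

The chord is a dominant seventh chord on C#.
A dominant resolves down a perfect fifth: C# → F#. In C# minor, F# is scale degree 4, i.e. iv.

iv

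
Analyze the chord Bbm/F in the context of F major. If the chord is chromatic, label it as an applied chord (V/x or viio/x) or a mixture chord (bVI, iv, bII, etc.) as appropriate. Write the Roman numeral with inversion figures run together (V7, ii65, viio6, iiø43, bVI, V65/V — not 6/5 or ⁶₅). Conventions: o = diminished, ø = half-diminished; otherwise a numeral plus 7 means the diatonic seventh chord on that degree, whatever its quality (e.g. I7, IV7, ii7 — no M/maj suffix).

Stacked in thirds the chord is Bb-Db-F: a minor triad on Bb.
Bb is the fourth degree of F major. This is the minor subdominant, borrowed from the parallel minor.
With F in the bass the chord is in second inversion, so the figured bass is 64.

iv64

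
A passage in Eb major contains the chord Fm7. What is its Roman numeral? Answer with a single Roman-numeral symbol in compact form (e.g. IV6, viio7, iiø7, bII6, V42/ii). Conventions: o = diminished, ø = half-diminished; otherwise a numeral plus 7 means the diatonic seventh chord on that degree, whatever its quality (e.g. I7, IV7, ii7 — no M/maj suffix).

ii7

Stacked in thirds the chord is F-Ab-C-Eb: a minor seventh chord on F.
F is scale degree 2 in Eb major, and a minor seventh chord on that degree is written ii7.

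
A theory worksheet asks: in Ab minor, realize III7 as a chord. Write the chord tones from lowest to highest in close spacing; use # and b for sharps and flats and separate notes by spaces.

Cb Eb Gb Bb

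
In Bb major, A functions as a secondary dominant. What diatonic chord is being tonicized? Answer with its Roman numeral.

The chord is a major triad on A.
A dominant resolves down a perfect fifth: A → D. In Bb major, D is scale degree 3, i.e. iii.

iii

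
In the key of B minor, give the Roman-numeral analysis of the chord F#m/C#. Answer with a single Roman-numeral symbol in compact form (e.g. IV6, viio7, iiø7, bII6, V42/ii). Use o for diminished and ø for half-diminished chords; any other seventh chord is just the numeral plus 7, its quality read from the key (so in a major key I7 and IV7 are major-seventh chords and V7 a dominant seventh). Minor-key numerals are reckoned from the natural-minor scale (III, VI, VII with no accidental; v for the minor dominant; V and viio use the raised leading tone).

Stacked in thirds the chord is F#-A-C#: a minor triad on F#.
F# is scale degree 5 in B minor, and a minor triad on that degree is written v.
With C# in the bass the chord is in second inversion, so the figured bass is 64.

v64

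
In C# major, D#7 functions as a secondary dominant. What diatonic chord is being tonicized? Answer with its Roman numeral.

V

The chord is a dominant seventh chord on D#.
A dominant resolves down a perfect fifth: D# → G#. In C# major, G# is scale degree 5, i.e. V.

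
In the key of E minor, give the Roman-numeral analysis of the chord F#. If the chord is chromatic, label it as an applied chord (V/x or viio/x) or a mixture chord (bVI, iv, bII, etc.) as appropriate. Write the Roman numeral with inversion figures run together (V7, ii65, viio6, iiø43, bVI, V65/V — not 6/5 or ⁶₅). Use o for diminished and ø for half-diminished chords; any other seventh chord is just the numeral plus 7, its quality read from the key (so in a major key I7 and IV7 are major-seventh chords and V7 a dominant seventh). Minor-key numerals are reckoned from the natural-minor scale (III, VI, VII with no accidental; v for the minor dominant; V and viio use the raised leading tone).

V/V

The pitches F#-A#-C# form a major triad rooted on F#.
F# is not a diatonic chord root with this quality in E minor, but it lies a perfect fifth above B (V), so the chord functions as an applied dominant of V.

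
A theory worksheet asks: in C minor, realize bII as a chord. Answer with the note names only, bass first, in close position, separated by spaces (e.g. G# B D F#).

Scale degree 2 in C minor is D; lowering it a half step gives Db. bII is the Neapolitan chord — a major triad on the lowered second degree.
So the chord is Db-F-Ab, a major triad.

Db F Ab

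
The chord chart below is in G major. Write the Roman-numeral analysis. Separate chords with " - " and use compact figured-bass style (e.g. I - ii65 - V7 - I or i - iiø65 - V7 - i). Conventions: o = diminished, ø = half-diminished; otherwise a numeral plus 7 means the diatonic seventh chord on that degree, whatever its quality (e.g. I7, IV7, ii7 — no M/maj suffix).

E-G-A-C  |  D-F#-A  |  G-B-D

ii43 - V - I

E-G-A-C: minor seventh chord on A = scale degree 2 → ii43.
D-F#-A: root D is the dominant; major triad there is V.
G-B-D: major triad on G = scale degree 1 → I.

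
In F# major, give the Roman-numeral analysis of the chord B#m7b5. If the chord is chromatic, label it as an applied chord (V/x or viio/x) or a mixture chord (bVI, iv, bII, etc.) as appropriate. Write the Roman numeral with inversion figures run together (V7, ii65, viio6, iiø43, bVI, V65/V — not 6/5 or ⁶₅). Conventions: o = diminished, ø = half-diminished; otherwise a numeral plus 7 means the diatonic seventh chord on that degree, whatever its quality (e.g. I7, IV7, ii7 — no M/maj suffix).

Stacked in thirds the chord is B#-D#-F#-A#: a half-diminished seventh chord on B#.
B# sits a half step below C# (V in F# major); a diminished chord there is the applied leading-tone chord of V.

viiø7/V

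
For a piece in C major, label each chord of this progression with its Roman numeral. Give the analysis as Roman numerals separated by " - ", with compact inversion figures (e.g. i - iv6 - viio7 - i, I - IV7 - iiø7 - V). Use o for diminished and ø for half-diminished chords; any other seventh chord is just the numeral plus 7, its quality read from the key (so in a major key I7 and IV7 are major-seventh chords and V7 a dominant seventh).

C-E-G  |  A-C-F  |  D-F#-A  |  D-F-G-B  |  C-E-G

I - IV6 - V/V - V43 - I

C-E-G has root C, degree 1 in C major, so I.
A-C-F: root F is the subdominant; major triad there is IV6.
D-F#-A: chromatic; D is V of V, so V/V.
D-F-G-B: root G is the dominant; dominant seventh chord there is V43.
C-E-G: root C is the tonic; major triad there is I.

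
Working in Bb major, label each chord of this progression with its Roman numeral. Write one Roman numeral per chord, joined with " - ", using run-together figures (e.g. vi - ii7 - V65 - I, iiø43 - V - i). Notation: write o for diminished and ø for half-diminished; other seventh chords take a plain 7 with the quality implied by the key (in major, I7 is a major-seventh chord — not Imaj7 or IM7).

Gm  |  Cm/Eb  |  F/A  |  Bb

Gm: minor triad on G = scale degree 6 → vi.
Cm/Eb: root C is the supertonic; minor triad there is ii6.
F/A has root F, degree 5 in Bb major, so V6.
Bb has root Bb, degree 1 in Bb major, so I.

vi - ii6 - V6 - I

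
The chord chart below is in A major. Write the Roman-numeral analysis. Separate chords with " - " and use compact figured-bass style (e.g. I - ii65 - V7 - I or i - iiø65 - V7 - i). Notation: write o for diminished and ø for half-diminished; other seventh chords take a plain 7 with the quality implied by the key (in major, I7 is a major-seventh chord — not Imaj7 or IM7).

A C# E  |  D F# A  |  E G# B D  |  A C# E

I - IV - V7 - I

A-C#-E has root A, degree 1 in A major, so I.
D-F#-A has root D, degree 4 in A major, so IV.
E-G#-B-D: root E is the dominant; dominant seventh chord there is V7.
A-C#-E: root A is the tonic; major triad there is I.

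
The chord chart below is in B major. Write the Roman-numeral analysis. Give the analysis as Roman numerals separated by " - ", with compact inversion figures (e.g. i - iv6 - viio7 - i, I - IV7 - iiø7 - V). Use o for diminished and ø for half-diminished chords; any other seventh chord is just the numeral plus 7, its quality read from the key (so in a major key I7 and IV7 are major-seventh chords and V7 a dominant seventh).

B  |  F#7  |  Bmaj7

B: major triad on B = scale degree 1 → I.
F#7: dominant seventh chord on F# = scale degree 5 → V7.
Bmaj7: root B is the tonic; major seventh chord there is I7.

I - V7 - I7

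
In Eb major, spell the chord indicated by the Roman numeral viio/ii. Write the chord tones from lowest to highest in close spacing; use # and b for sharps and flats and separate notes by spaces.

E G Bb

viio/ii is a secondary leading-tone chord. The target ii is F in Eb major; the applied chord is rooted a semitone below, on E.
Building a diminished triad on E gives E-G-Bb.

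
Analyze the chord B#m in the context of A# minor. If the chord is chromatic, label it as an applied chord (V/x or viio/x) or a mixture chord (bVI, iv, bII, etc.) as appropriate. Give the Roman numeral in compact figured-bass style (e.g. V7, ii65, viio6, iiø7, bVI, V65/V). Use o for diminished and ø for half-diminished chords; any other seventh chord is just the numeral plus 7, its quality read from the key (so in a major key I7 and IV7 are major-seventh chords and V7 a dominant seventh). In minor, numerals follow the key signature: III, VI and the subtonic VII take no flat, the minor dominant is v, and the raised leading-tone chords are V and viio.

ii

Stacked in thirds the chord is B#-D#-F##: a minor triad on B#.
B# is the second degree of A# minor. This is the minor supertonic, borrowed from the parallel major (the Dorian ii).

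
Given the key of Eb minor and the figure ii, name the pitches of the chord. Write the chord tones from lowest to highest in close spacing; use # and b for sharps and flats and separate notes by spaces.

F Ab C

ii is the minor supertonic, borrowed from the parallel major (the Dorian ii). In Eb minor that root is F.
So the chord is F-Ab-C.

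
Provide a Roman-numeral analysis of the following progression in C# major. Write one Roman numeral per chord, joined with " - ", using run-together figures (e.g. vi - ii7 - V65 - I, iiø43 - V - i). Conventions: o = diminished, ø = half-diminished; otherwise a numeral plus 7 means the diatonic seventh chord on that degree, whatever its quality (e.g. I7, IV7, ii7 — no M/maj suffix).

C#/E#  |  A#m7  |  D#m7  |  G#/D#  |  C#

C#/E#: root C# is the tonic; major triad there is I6.
A#m7: minor seventh chord on A# = scale degree 6 → vi7.
D#m7: root D# is the supertonic; minor seventh chord there is ii7.
G#/D#: root G# is the dominant; major triad there is V64.
C# has root C#, degree 1 in C# major, so I.

I6 - vi7 - ii7 - V64 - I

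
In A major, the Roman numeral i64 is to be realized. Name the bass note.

i in A major has root A; the chord is A-C-E.
The figure 64 means second inversion — the fifth is in the bass.

E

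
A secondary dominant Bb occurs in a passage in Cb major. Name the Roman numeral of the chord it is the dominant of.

The chord is a major triad on Bb.
A dominant resolves down a perfect fifth: Bb → Eb. In Cb major, Eb is scale degree 3, i.e. iii.

iii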